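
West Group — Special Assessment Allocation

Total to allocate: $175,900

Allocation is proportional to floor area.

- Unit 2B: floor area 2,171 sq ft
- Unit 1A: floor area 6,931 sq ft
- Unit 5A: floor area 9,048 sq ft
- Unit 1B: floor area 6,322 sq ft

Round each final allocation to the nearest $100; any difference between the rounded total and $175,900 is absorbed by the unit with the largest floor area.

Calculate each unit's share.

Unit 2B: $15,600; Unit 1A: $49,800; Unit 5A: $65,100; Unit 1B: $45,400

Floor area total: 24,472.
Proportional shares: Unit 2B 2,171/24,472 × $175,900 = 15,604.73; Unit 1A 6,931/24,472 × $175,900 = 49,818.69; Unit 5A 9,048/24,472 × $175,900 = 65,035.27; Unit 1B 6,322/24,472 × $175,900 = 45,441.31.
Rounded to nearest $100: Unit 2B $15,600; Unit 1A $49,800; Unit 5A $65,000; Unit 1B $45,400. Sum = $175,800.
Difference $175,900 − $175,800 = +$100 applied to largest floor area (Unit 5A): Unit 5A becomes $65,100.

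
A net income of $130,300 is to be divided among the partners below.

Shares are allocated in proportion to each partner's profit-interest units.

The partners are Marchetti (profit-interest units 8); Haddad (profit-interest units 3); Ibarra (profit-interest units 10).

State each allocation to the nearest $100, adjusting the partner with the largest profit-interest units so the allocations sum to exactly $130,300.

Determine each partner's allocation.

Sum of profit-interest units: 21.
Pro-rata amounts: Marchetti 8/21 × $130,300 = 49,638.10; Haddad 3/21 × $130,300 = 18,614.29; Ibarra 10/21 × $130,300 = 62,047.62.
Rounded to nearest $100: Marchetti $49,600; Haddad $18,600; Ibarra $62,000. Sum = $130,200.
Difference $130,300 − $130,200 = +$100 applied to largest profit-interest units (Ibarra): Ibarra becomes $62,100.

Marchetti: $49,600 · Haddad: $18,600 · Ibarra: $62,100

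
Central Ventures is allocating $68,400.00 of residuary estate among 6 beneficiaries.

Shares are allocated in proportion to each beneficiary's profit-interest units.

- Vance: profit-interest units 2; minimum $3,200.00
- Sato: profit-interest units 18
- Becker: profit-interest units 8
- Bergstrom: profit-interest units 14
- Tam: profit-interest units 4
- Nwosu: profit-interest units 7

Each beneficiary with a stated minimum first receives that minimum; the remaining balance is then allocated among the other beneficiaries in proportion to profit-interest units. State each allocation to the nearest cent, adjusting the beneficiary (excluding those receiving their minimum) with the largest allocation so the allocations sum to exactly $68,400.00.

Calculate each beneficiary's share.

Fund the minimums — Vance $3,200.00. Balance $65,200.00.
Balance split over remaining profit-interest units 51: Sato 23,011.7647 → $23,011.76; Becker 10,227.4510 → $10,227.45; Bergstrom 17,898.0392 → $17,898.04; Tam 5,113.7255 → $5,113.73; Nwosu 8,949.0196 → $8,949.02.

Vance: $3,200.00 · Sato: $23,011.76 · Becker: $10,227.45 · Bergstrom: $17,898.04 · Tam: $5,113.73 · Nwosu: $8,949.02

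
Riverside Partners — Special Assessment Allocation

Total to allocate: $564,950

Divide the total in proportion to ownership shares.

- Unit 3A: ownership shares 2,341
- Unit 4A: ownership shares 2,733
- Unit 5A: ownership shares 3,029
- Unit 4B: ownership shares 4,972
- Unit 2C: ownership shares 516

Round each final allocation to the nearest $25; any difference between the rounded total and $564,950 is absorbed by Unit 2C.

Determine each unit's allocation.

Total ownership shares = 13,591.
Proportional shares: Unit 3A 2,341/13,591 × $564,950 = 97,310.57; Unit 4A 2,733/13,591 × $564,950 = 113,605.21; Unit 5A 3,029/13,591 × $564,950 = 125,909.32; Unit 4B 4,972/13,591 × $564,950 = 206,675.84; Unit 2C 516/13,591 × $564,950 = 21,449.06.
Rounded to nearest $25: Unit 3A $97,300; Unit 4A $113,600; Unit 5A $125,900; Unit 4B $206,675; Unit 2C $21,450. Sum = $564,925.
Difference $564,950 − $564,925 = +$25 applied to Unit 2C: Unit 2C becomes $21,475.

Unit 3A: $97,300 · Unit 4A: $113,600 · Unit 5A: $125,900 · Unit 4B: $206,675 · Unit 2C: $21,475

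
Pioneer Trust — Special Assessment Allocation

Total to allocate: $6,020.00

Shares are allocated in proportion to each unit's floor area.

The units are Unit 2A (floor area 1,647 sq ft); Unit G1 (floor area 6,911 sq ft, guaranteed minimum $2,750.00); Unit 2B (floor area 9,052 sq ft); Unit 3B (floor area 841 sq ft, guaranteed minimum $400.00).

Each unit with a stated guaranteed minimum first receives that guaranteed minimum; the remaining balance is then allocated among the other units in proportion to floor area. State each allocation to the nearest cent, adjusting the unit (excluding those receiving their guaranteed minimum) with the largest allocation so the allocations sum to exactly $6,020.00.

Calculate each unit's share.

Guaranteed amounts: Unit G1 $2,750.00; Unit 3B $400.00. Remaining pool $2,870.00.
Remaining pool split over remaining floor area 10,699: Unit 2A 441.8067 → $441.81; Unit 2B 2,428.1933 → $2,428.19.

Unit 2A: $441.81; Unit G1: $2,750.00; Unit 2B: $2,428.19; Unit 3B: $400.00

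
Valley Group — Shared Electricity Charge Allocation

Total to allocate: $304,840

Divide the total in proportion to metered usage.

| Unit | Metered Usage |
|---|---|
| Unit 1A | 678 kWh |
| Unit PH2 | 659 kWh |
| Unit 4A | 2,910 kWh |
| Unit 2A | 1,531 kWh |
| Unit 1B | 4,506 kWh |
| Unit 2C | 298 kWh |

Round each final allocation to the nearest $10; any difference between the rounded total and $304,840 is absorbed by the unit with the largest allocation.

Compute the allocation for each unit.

Unit 1A: $19,530; Unit PH2: $18,980; Unit 4A: $83,830; Unit 2A: $44,100; Unit 1B: $129,820; Unit 2C: $8,580

Total metered usage = 10,582.
Proportional shares: Unit 1A 678/10,582 × $304,840 = 19,531.42; Unit PH2 659/10,582 × $304,840 = 18,984.08; Unit 4A 2,910/10,582 × $304,840 = 83,829.56; Unit 2A 1,531/10,582 × $304,840 = 44,104.14; Unit 1B 4,506/10,582 × $304,840 = 129,806.18; Unit 2C 298/10,582 × $304,840 = 8,584.61.
Rounded to nearest $10: Unit 1A $19,530; Unit PH2 $18,980; Unit 4A $83,830; Unit 2A $44,100; Unit 1B $129,810; Unit 2C $8,580. Sum = $304,830.
Difference $304,840 − $304,830 = +$10 applied to largest allocation (Unit 1B): Unit 1B becomes $129,820.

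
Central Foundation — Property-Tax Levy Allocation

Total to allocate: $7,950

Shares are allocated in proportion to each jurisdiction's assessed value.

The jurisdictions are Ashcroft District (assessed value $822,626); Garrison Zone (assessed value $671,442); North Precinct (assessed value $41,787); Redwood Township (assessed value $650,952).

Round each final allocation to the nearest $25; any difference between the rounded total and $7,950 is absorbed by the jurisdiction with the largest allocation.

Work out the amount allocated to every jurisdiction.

Assessed value total: 2,186,807.
Unrounded shares: Ashcroft District 822,626/2,186,807 × $7,950 = 2,990.61; Garrison Zone 671,442/2,186,807 × $7,950 = 2,440.99; North Precinct 41,787/2,186,807 × $7,950 = 151.91; Redwood Township 650,952/2,186,807 × $7,950 = 2,366.50.
At nearest $25: Ashcroft District $3,000; Garrison Zone $2,450; North Precinct $150; Redwood Township $2,375. Sum = $7,975.
Difference $7,950 − $7,975 = −$25 applied to largest allocation (Ashcroft District): Ashcroft District becomes $2,975.

Ashcroft District: $2,975 | Garrison Zone: $2,450 | North Precinct: $150 | Redwood Township: $2,375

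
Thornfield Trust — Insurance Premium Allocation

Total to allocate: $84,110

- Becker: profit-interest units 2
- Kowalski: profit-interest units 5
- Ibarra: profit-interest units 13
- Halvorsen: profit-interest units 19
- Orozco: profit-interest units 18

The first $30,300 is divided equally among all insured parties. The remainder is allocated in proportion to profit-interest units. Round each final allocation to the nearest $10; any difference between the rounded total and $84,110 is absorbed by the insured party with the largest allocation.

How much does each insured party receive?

Equal tier: $30,300 ÷ 5 = $6,060 apiece.
Remainder $53,810 by profit-interest units (total 57): Becker 1,888.07 → $1,890; Kowalski 4,720.18 → $4,720; Ibarra 12,272.46 → $12,270; Halvorsen 17,936.67 → $17,940; Orozco 16,992.63 → $16,990.
Totals: Becker $6,060 + $1,890 = $7,950; Kowalski $6,060 + $4,720 = $10,780; Ibarra $6,060 + $12,270 = $18,330; Halvorsen $6,060 + $17,940 = $24,000; Orozco $6,060 + $16,990 = $23,050.

Becker: $7,950; Kowalski: $10,780; Ibarra: $18,330; Halvorsen: $24,000; Orozco: $23,050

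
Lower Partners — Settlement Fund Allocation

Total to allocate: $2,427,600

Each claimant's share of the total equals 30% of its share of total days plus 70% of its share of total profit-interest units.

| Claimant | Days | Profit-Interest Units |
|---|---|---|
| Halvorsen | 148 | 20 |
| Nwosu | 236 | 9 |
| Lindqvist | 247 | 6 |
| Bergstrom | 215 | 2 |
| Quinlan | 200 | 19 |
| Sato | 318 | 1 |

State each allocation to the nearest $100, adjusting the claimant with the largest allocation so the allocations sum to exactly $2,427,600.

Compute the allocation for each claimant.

Halvorsen: $675,300; Nwosu: $394,300; Lindqvist: $310,800; Bergstrom: $174,400; Quinlan: $673,200; Sato: $199,600

Totals — days 1,364, profit-interest units 57.
Combined weights (30% days + 70% profit-interest units): Halvorsen 0.2782; Nwosu 0.1624; Lindqvist 0.1280; Bergstrom 0.0718; Quinlan 0.2773; Sato 0.0822.
Pro-rata amounts: Halvorsen 675,274.22; Nwosu 394,321.07; Lindqvist 310,756.41; Bergstrom 174,420.13; Quinlan 673,225.92; Sato 199,602.25.
Rounded to nearest $100: Halvorsen $675,300; Nwosu $394,300; Lindqvist $310,800; Bergstrom $174,400; Quinlan $673,200; Sato $199,600. Sum = $2,427,600.
Rounded total matches; no reconciliation needed.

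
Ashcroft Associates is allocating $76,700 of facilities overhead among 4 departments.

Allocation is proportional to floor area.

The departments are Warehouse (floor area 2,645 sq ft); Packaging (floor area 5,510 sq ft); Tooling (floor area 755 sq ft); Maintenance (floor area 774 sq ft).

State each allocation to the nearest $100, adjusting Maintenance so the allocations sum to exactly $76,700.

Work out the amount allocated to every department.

Sum of floor area: 9,684.
Raw shares: Warehouse 2,645/9,684 × $76,700 = 20,949.14; Packaging 5,510/9,684 × $76,700 = 43,640.75; Tooling 755/9,684 × $76,700 = 5,979.81; Maintenance 774/9,684 × $76,700 = 6,130.30.
After rounding ($100): Warehouse $20,900; Packaging $43,600; Tooling $6,000; Maintenance $6,100. Sum = $76,600.
Difference $76,700 − $76,600 = +$100 applied to Maintenance: Maintenance becomes $6,200.

Warehouse: $20,900 | Packaging: $43,600 | Tooling: $6,000 | Maintenance: $6,200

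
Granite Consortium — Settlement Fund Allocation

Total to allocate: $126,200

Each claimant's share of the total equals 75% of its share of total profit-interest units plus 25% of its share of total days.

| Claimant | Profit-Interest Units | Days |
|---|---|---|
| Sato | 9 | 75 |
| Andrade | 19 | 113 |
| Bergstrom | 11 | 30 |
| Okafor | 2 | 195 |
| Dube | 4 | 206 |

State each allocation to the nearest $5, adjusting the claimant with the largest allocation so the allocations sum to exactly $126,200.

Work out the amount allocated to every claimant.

Sato: $22,755 · Andrade: $45,720 · Bergstrom: $24,665 · Okafor: $14,145 · Dube: $18,915

Totals — profit-interest units 45, days 619.
Combined weights (75% profit-interest units + 25% days): Sato 0.1803; Andrade 0.3623; Bergstrom 0.1954; Okafor 0.1121; Dube 0.1499.
Proportional shares: Sato 22,752.70; Andrade 45,722.86; Bergstrom 24,665.75; Okafor 14,145.68; Dube 18,913.01.
At nearest $5: Sato $22,755; Andrade $45,725; Bergstrom $24,665; Okafor $14,145; Dube $18,915. Sum = $126,205.
Difference $126,200 − $126,205 = −$5 applied to largest allocation (Andrade): Andrade becomes $45,720.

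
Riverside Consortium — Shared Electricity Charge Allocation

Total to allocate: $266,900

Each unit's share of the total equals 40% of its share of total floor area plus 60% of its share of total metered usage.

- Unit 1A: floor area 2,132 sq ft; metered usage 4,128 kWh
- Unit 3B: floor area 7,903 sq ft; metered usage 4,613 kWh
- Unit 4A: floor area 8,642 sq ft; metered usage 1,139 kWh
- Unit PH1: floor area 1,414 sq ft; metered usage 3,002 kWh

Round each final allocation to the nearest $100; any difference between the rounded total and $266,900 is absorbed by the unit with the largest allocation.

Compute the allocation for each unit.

Floor area total 20,091; metered usage total 12,882.
Combined weights (40% floor area + 60% metered usage): Unit 1A 0.2347; Unit 3B 0.3722; Unit 4A 0.2251; Unit PH1 0.1680.
Raw shares: Unit 1A 62,645.47; Unit 3B 99,340.72; Unit 4A 60,081.30; Unit PH1 44,832.51.
Rounded to nearest $100: Unit 1A $62,600; Unit 3B $99,300; Unit 4A $60,100; Unit PH1 $44,800. Sum = $266,800.
Difference $266,900 − $266,800 = +$100 applied to largest allocation (Unit 3B): Unit 3B becomes $99,400.

Unit 1A: $62,600; Unit 3B: $99,400; Unit 4A: $60,100; Unit PH1: $44,800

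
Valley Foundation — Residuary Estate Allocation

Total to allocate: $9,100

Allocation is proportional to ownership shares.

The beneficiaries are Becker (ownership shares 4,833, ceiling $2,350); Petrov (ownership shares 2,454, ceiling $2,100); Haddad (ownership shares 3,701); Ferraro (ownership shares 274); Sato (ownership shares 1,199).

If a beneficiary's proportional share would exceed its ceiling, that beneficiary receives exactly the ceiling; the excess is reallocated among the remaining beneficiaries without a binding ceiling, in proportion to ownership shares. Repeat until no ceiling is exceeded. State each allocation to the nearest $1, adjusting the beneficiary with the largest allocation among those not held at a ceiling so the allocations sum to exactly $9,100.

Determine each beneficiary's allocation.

Combined ownership shares = 12,461.
Unconstrained shares: Becker 3,529.44; Petrov 1,792.10; Haddad 2,702.76; Ferraro 200.10; Sato 875.60.
Held at cap: Becker ($2,350); remaining pool $6,750 reallocated over remaining ownership shares 7,628.
Held at cap: Petrov ($2,100); remaining pool $4,650 reallocated over remaining ownership shares 5,174.
Redistributed shares: Haddad 3,326.18 → $3,326; Ferraro 246.25 → $246; Sato 1,077.57 → $1,078.

Becker: $2,350 | Petrov: $2,100 | Haddad: $3,326 | Ferraro: $246 | Sato: $1,078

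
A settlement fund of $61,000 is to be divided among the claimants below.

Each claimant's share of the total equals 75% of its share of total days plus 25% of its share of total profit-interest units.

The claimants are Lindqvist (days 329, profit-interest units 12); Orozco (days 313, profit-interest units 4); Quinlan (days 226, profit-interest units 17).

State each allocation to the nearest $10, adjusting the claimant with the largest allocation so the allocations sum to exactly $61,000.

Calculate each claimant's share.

Lindqvist: $22,880 | Orozco: $18,350 | Quinlan: $19,770

Totals — days 868, profit-interest units 33.
Composite weights (75% days + 25% profit-interest units): Lindqvist 0.3752; Orozco 0.3008; Quinlan 0.3241.
Raw shares: Lindqvist 22,886.18; Orozco 18,345.89; Quinlan 19,767.93.
After rounding ($10): Lindqvist $22,890; Orozco $18,350; Quinlan $19,770. Sum = $61,010.
Difference $61,000 − $61,010 = −$10 applied to largest allocation (Lindqvist): Lindqvist becomes $22,880.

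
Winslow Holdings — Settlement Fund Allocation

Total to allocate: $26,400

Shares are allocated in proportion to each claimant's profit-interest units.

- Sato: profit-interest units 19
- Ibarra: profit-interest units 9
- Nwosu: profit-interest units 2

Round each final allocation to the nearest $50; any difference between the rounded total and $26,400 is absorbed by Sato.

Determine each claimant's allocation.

Combined profit-interest units = 30.
Unrounded shares: Sato 19/30 × $26,400 = 16,720.00; Ibarra 9/30 × $26,400 = 7,920.00; Nwosu 2/30 × $26,400 = 1,760.00.
Rounded to nearest $50: Sato $16,700; Ibarra $7,900; Nwosu $1,750. Sum = $26,350.
Difference $26,400 − $26,350 = +$50 applied to Sato: Sato becomes $16,750.

Sato: $16,750; Ibarra: $7,900; Nwosu: $1,750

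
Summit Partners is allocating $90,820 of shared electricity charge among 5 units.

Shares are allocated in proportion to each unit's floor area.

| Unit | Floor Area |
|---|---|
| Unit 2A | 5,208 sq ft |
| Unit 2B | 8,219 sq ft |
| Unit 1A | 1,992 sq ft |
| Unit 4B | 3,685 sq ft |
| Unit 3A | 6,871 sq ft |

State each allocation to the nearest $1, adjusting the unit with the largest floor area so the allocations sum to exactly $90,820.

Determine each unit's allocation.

Unit 2A: $18,209 · Unit 2B: $28,738 · Unit 1A: $6,965 · Unit 4B: $12,884 · Unit 3A: $24,024

Sum of floor area: 25,975.
Proportional shares: Unit 2A 5,208/25,975 × $90,820 = 18,209.45; Unit 2B 8,219/25,975 × $90,820 = 28,737.23; Unit 1A 1,992/25,975 × $90,820 = 6,964.91; Unit 4B 3,685/25,975 × $90,820 = 12,884.38; Unit 3A 6,871/25,975 × $90,820 = 24,024.03.
At nearest $1: Unit 2A $18,209; Unit 2B $28,737; Unit 1A $6,965; Unit 4B $12,884; Unit 3A $24,024. Sum = $90,819.
Difference $90,820 − $90,819 = +$1 applied to largest floor area (Unit 2B): Unit 2B becomes $28,738.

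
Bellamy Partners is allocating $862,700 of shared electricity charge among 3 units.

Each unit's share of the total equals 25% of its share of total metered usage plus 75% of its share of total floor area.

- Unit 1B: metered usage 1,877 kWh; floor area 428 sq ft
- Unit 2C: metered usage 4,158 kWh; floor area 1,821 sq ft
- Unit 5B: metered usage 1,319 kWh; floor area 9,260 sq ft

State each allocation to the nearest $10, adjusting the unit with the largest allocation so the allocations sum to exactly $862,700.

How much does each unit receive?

Unit 1B: $79,110; Unit 2C: $224,320; Unit 5B: $559,270

Totals — metered usage 7,354, floor area 11,509.
Combined weights (25% metered usage + 75% floor area): Unit 1B 0.0917; Unit 2C 0.2600; Unit 5B 0.6483.
Raw shares: Unit 1B 79,109.61; Unit 2C 224,318.95; Unit 5B 559,271.44.
After rounding ($10): Unit 1B $79,110; Unit 2C $224,320; Unit 5B $559,270. Sum = $862,700.
Sum already equals the total — no adjustment.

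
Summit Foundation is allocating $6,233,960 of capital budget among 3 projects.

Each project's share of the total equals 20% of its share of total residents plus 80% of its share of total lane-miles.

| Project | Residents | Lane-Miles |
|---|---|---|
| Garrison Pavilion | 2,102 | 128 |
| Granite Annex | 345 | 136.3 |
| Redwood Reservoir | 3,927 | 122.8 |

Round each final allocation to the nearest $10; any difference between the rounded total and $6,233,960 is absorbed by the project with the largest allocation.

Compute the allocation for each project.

Totals — residents 6,374, lane-miles 387.1.
Combined weights (20% residents + 80% lane-miles): Garrison Pavilion 0.3305; Granite Annex 0.2925; Redwood Reservoir 0.3770.
Unrounded shares: Garrison Pavilion 2,060,240.08; Granite Annex 1,823,492.81; Redwood Reservoir 2,350,227.11.
Rounded to nearest $10: Garrison Pavilion $2,060,240; Granite Annex $1,823,490; Redwood Reservoir $2,350,230. Sum = $6,233,960.
Rounded total matches; no reconciliation needed.

Garrison Pavilion: $2,060,240 | Granite Annex: $1,823,490 | Redwood Reservoir: $2,350,230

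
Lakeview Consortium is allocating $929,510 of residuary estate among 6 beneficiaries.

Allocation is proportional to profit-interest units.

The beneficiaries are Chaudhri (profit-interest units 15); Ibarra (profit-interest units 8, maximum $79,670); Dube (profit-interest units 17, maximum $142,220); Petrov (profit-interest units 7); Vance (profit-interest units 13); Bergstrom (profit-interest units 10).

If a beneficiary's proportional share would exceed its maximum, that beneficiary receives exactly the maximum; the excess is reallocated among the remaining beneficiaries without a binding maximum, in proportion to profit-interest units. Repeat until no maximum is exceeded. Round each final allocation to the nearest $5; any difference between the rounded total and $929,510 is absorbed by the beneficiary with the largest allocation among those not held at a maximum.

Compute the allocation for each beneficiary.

Profit-interest units total: 70.
Pro-rata shares before constraints: Chaudhri 199,180.71; Ibarra 106,229.71; Dube 225,738.14; Petrov 92,951.00; Vance 172,623.29; Bergstrom 132,787.14.
Capped: Ibarra ($79,670), Dube ($142,220); remaining pool $707,620 reallocated over remaining profit-interest units 45.
Shares after redistribution: Chaudhri 235,873.33 → $235,875; Petrov 110,074.22 → $110,075; Vance 204,423.56 → $204,425; Bergstrom 157,248.89 → $157,250.
Rounding difference −$5 applied to Chaudhri → $235,870.

Chaudhri: $235,870 · Ibarra: $79,670 · Dube: $142,220 · Petrov: $110,075 · Vance: $204,425 · Bergstrom: $157,250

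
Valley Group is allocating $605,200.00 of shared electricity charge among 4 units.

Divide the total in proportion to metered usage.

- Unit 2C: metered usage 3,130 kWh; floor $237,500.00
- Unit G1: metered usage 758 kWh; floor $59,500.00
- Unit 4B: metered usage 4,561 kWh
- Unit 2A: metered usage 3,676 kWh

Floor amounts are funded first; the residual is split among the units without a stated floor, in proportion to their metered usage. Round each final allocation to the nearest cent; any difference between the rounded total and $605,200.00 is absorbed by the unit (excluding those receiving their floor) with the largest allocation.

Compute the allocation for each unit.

Minimums first: Unit 2C $237,500.00; Unit G1 $59,500.00. Balance $308,200.00.
Balance split over remaining metered usage 8,237: Unit 4B 170,656.8168 → $170,656.82; Unit 2A 137,543.1832 → $137,543.18.

Unit 2C: $237,500.00 · Unit G1: $59,500.00 · Unit 4B: $170,656.82 · Unit 2A: $137,543.18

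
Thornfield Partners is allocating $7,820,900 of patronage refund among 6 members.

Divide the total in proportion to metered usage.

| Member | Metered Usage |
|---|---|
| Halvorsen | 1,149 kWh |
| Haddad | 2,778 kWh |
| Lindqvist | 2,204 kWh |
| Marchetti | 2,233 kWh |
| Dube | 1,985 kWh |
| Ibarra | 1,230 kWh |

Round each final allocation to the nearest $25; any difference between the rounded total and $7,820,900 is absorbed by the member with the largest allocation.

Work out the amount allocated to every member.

Metered usage total: 11,579.
Raw shares: Halvorsen 1,149/11,579 × $7,820,900 = 776,078.60; Haddad 2,778/11,579 × $7,820,900 = 1,876,367.58; Lindqvist 2,204/11,579 × $7,820,900 = 1,488,666.00; Marchetti 2,233/11,579 × $7,820,900 = 1,508,253.71; Dube 1,985/11,579 × $7,820,900 = 1,340,745.01; Ibarra 1,230/11,579 × $7,820,900 = 830,789.10.
Rounded to nearest $25: Halvorsen $776,075; Haddad $1,876,375; Lindqvist $1,488,675; Marchetti $1,508,250; Dube $1,340,750; Ibarra $830,800. Sum = $7,820,925.
Difference $7,820,900 − $7,820,925 = −$25 applied to largest allocation (Haddad): Haddad becomes $1,876,350.

Halvorsen: $776,075; Haddad: $1,876,350; Lindqvist: $1,488,675; Marchetti: $1,508,250; Dube: $1,340,750; Ibarra: $830,800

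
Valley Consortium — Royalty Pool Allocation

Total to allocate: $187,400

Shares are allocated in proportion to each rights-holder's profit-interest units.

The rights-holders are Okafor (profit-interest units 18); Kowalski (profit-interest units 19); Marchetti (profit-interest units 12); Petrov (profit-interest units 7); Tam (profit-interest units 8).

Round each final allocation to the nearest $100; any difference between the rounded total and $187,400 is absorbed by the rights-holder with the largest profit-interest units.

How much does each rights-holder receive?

Okafor: $52,700; Kowalski: $55,700; Marchetti: $35,100; Petrov: $20,500; Tam: $23,400

Total profit-interest units = 64.
Raw shares: Okafor 18/64 × $187,400 = 52,706.25; Kowalski 19/64 × $187,400 = 55,634.38; Marchetti 12/64 × $187,400 = 35,137.50; Petrov 7/64 × $187,400 = 20,496.88; Tam 8/64 × $187,400 = 23,425.00.
Rounded to nearest $100: Okafor $52,700; Kowalski $55,600; Marchetti $35,100; Petrov $20,500; Tam $23,400. Sum = $187,300.
Difference $187,400 − $187,300 = +$100 applied to largest profit-interest units (Kowalski): Kowalski becomes $55,700.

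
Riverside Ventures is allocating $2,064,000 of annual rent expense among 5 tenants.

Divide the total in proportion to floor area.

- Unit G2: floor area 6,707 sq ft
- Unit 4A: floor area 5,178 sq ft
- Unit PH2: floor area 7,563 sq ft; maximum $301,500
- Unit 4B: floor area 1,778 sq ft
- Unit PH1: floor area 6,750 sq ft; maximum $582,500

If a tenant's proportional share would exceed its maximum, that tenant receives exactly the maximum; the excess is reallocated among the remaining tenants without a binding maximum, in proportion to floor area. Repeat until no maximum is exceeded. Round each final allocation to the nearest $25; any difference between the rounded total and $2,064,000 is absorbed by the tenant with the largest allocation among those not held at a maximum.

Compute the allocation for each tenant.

Combined floor area = 27,976.
Proportional shares (ignoring caps): Unit G2 494,825.85; Unit 4A 382,020.02; Unit PH2 557,979.41; Unit 4B 131,176.44; Unit PH1 497,998.28.
Capped: Unit PH2 ($301,500); remaining pool $1,762,500 reallocated over remaining floor area 20,413.
Capped: Unit PH1 ($582,500); remaining pool $1,180,000 reallocated over remaining floor area 13,663.
Shares after redistribution: Unit G2 579,247.60 → $579,250; Unit 4A 447,196.08 → $447,200; Unit 4B 153,556.32 → $153,550.

Unit G2: $579,250 | Unit 4A: $447,200 | Unit PH2: $301,500 | Unit 4B: $153,550 | Unit PH1: $582,500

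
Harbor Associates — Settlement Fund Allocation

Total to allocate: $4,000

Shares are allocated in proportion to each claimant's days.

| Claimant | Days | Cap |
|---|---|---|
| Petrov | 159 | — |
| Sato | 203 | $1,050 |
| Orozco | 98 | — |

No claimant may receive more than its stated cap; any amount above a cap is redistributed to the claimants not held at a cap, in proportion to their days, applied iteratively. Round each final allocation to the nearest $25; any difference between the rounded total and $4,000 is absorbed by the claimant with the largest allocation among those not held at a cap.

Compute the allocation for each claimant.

Petrov: $1,825; Sato: $1,050; Orozco: $1,125

Total days = 460.
Unconstrained shares: Petrov 1,382.61; Sato 1,765.22; Orozco 852.17.
Cap binds for Sato ($1,050); balance $2,950 reallocated over remaining days 257.
Redistributed shares: Petrov 1,825.10 → $1,825; Orozco 1,124.90 → $1,125.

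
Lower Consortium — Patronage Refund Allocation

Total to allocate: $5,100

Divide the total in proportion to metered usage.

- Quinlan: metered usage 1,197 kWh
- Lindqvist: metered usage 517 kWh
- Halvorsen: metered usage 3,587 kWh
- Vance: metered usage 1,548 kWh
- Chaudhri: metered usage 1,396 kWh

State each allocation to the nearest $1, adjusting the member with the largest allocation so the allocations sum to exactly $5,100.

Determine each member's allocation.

Total metered usage = 8,245.
Proportional shares: Quinlan 1,197/8,245 × $5,100 = 740.41; Lindqvist 517/8,245 × $5,100 = 319.79; Halvorsen 3,587/8,245 × $5,100 = 2,218.76; Vance 1,548/8,245 × $5,100 = 957.53; Chaudhri 1,396/8,245 × $5,100 = 863.51.
After rounding ($1): Quinlan $740; Lindqvist $320; Halvorsen $2,219; Vance $958; Chaudhri $864. Sum = $5,101.
Difference $5,100 − $5,101 = −$1 applied to largest allocation (Halvorsen): Halvorsen becomes $2,218.

Quinlan: $740 · Lindqvist: $320 · Halvorsen: $2,218 · Vance: $958 · Chaudhri: $864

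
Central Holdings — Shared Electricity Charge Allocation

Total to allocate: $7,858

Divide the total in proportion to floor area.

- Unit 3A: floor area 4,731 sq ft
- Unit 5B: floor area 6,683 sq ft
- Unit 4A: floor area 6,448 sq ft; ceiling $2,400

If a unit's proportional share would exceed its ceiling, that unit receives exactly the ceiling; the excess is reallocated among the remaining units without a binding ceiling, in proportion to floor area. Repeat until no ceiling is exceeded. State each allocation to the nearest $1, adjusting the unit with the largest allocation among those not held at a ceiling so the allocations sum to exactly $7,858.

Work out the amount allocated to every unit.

Total floor area = 17,862.
Unconstrained shares: Unit 3A 2,081.30; Unit 5B 2,940.04; Unit 4A 2,836.66.
Cap binds for Unit 4A ($2,400); residual $5,458 reallocated over remaining floor area 11,414.
Remaining shares: Unit 3A 2,262.29 → $2,262; Unit 5B 3,195.71 → $3,196.

Unit 3A: $2,262 | Unit 5B: $3,196 | Unit 4A: $2,400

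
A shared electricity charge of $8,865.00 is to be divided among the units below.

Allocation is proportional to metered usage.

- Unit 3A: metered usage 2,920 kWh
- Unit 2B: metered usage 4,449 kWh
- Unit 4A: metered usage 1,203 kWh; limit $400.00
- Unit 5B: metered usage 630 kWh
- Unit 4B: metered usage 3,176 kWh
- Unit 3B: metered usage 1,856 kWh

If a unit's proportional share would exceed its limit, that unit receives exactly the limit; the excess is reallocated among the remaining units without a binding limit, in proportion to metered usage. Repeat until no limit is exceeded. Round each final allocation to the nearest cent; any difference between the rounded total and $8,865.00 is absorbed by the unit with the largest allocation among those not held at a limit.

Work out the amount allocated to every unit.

Unit 3A: $1,896.85 | Unit 2B: $2,890.09 | Unit 4A: $400.00 | Unit 5B: $409.25 | Unit 4B: $2,063.14 | Unit 3B: $1,205.67

Combined metered usage = 14,234.
Proportional shares (ignoring caps): Unit 3A 1,818.5893; Unit 2B 2,770.8575; Unit 4A 749.2339; Unit 5B 392.3669; Unit 4B 1,978.0273; Unit 3B 1,155.9252.
Cap binds for Unit 4A ($400.00); remaining pool $8,465.00 reallocated over remaining metered usage 13,031.
Shares after redistribution: Unit 3A 1,896.8460 → $1,896.85; Unit 2B 2,890.0917 → $2,890.09; Unit 5B 409.2510 → $409.25; Unit 4B 2,063.1448 → $2,063.14; Unit 3B 1,205.6665 → $1,205.67.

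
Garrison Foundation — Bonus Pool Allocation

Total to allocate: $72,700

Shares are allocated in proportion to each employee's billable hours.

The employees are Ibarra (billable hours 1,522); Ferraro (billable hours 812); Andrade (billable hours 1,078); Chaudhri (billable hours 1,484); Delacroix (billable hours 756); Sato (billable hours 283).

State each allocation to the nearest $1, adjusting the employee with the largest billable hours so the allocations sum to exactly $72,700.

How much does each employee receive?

Ibarra: $18,643 · Ferraro: $9,946 · Andrade: $13,205 · Chaudhri: $18,178 · Delacroix: $9,261 · Sato: $3,467

Billable hours total: 1,522 + 812 + 1,078 + 1,484 + 756 + 283 = 5,935.
Proportional shares: Ibarra 18,643.54; Ferraro 9,946.49; Andrade 13,204.82; Chaudhri 18,178.06; Delacroix 9,260.52; Sato 3,466.57.
After rounding ($1): Ibarra $18,644; Ferraro $9,946; Andrade $13,205; Chaudhri $18,178; Delacroix $9,261; Sato $3,467. Sum = $72,701.
Difference $72,700 − $72,701 = −$1 applied to largest billable hours (Ibarra): Ibarra becomes $18,643.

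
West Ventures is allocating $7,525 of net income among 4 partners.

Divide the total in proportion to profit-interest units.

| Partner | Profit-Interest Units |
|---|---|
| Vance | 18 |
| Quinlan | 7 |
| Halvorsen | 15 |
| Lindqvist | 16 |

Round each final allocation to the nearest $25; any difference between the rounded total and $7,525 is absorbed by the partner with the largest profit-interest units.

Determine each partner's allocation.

Vance: $2,400 · Quinlan: $950 · Halvorsen: $2,025 · Lindqvist: $2,150

Total profit-interest units = 56.
Pro-rata amounts: Vance 18/56 × $7,525 = 2,418.75; Quinlan 7/56 × $7,525 = 940.62; Halvorsen 15/56 × $7,525 = 2,015.62; Lindqvist 16/56 × $7,525 = 2,150.00.
After rounding ($25): Vance $2,425; Quinlan $950; Halvorsen $2,025; Lindqvist $2,150. Sum = $7,550.
Difference $7,525 − $7,550 = −$25 applied to largest profit-interest units (Vance): Vance becomes $2,400.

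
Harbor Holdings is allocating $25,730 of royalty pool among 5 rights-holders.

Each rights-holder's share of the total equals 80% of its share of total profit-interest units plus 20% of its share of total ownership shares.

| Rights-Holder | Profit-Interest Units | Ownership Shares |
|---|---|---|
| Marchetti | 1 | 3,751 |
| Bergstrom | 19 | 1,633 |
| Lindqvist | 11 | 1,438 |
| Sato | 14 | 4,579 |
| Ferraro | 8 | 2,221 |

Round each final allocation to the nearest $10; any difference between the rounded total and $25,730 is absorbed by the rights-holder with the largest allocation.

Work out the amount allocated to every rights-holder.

Marchetti: $1,810; Bergstrom: $7,980; Lindqvist: $4,820; Sato: $7,170; Ferraro: $3,950

Profit-interest units total 53; ownership shares total 13,622.
Combined weights (80% profit-interest units + 20% ownership shares): Marchetti 0.0702; Bergstrom 0.3108; Lindqvist 0.1872; Sato 0.2786; Ferraro 0.1534.
Pro-rata amounts: Marchetti 1,805.40; Bergstrom 7,996.07; Lindqvist 4,815.39; Sato 7,167.10; Ferraro 3,946.05.
After rounding ($10): Marchetti $1,810; Bergstrom $8,000; Lindqvist $4,820; Sato $7,170; Ferraro $3,950. Sum = $25,750.
Difference $25,730 − $25,750 = −$20 applied to largest allocation (Bergstrom): Bergstrom becomes $7,980.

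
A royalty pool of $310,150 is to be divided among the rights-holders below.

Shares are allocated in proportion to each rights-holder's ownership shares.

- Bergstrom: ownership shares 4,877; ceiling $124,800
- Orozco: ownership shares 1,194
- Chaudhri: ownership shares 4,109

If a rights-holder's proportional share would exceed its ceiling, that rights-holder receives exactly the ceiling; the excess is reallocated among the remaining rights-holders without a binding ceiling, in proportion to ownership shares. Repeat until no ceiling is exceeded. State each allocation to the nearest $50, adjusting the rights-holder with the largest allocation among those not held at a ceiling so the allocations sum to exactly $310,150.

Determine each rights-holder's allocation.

Ownership shares total: 10,180.
Proportional shares (ignoring caps): Bergstrom 148,585.61; Orozco 36,377.12; Chaudhri 125,187.26.
Cap binds for Bergstrom ($124,800); remaining pool $185,350 reallocated over remaining ownership shares 5,303.
Remaining shares: Orozco 41,732.59 → $41,750; Chaudhri 143,617.41 → $143,600.

Bergstrom: $124,800 | Orozco: $41,750 | Chaudhri: $143,600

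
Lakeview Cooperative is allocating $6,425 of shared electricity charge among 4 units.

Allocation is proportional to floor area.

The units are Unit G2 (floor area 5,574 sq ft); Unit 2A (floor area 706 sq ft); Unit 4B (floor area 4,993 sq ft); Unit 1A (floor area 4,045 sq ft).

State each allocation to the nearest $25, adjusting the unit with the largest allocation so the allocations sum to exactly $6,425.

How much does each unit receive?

Total floor area = 15,318.
Raw shares: Unit G2 5,574/15,318 × $6,425 = 2,337.97; Unit 2A 706/15,318 × $6,425 = 296.13; Unit 4B 4,993/15,318 × $6,425 = 2,094.27; Unit 1A 4,045/15,318 × $6,425 = 1,696.64.
At nearest $25: Unit G2 $2,350; Unit 2A $300; Unit 4B $2,100; Unit 1A $1,700. Sum = $6,450.
Difference $6,425 − $6,450 = −$25 applied to largest allocation (Unit G2): Unit G2 becomes $2,325.

Unit G2: $2,325 · Unit 2A: $300 · Unit 4B: $2,100 · Unit 1A: $1,700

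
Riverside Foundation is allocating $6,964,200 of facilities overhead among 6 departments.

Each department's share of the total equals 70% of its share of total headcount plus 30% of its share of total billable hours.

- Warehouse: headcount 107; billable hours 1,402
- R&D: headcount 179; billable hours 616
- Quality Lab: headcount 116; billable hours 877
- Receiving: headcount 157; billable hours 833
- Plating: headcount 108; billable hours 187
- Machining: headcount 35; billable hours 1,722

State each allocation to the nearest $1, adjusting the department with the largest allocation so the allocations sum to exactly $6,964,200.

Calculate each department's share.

Totals — headcount 702, billable hours 5,637.
Combined weights (70% headcount + 30% billable hours): Warehouse 0.1813; R&D 0.2113; Quality Lab 0.1623; Receiving 0.2009; Plating 0.1176; Machining 0.1265.
Unrounded shares: Warehouse 1,262,674.32; R&D 1,471,350.38; Quality Lab 1,130,591.06; Receiving 1,399,001.91; Plating 819,299.20; Machining 881,283.13.
At nearest $1: Warehouse $1,262,674; R&D $1,471,350; Quality Lab $1,130,591; Receiving $1,399,002; Plating $819,299; Machining $881,283. Sum = $6,964,199.
Difference $6,964,200 − $6,964,199 = +$1 applied to largest allocation (R&D): R&D becomes $1,471,351.

Warehouse: $1,262,674; R&D: $1,471,351; Quality Lab: $1,130,591; Receiving: $1,399,002; Plating: $819,299; Machining: $881,283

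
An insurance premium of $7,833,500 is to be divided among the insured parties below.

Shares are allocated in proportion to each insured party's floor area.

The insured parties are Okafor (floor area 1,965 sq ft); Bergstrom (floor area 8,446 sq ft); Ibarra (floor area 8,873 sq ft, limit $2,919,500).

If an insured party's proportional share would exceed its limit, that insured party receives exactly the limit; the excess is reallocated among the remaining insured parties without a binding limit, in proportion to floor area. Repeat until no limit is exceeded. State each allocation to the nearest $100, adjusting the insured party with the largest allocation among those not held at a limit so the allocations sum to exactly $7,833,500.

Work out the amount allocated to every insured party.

Sum of floor area: 19,284.
Proportional shares (ignoring caps): Okafor 798,217.56; Bergstrom 3,430,913.76; Ibarra 3,604,368.67.
Capped: Ibarra ($2,919,500); balance $4,914,000 reallocated over remaining floor area 10,411.
Redistributed shares: Okafor 927,481.51 → $927,500; Bergstrom 3,986,518.49 → $3,986,500.

Okafor: $927,500 | Bergstrom: $3,986,500 | Ibarra: $2,919,500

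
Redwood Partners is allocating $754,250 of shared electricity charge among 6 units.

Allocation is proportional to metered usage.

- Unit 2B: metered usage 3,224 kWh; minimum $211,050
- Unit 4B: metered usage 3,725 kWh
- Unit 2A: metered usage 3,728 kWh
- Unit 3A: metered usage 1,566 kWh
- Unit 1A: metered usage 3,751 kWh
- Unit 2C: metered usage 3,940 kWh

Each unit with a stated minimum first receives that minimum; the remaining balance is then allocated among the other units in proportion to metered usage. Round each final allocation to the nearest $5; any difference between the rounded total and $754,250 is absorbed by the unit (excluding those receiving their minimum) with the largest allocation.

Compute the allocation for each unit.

Unit 2B: $211,050; Unit 4B: $121,090; Unit 2A: $121,190; Unit 3A: $50,905; Unit 1A: $121,935; Unit 2C: $128,080

Guaranteed amounts: Unit 2B $211,050. Residual $543,200.
Residual split over remaining metered usage 16,710: Unit 4B 121,090.37 → $121,090; Unit 2A 121,187.89 → $121,190; Unit 3A 50,906.71 → $50,905; Unit 1A 121,935.56 → $121,935; Unit 2C 128,079.47 → $128,080.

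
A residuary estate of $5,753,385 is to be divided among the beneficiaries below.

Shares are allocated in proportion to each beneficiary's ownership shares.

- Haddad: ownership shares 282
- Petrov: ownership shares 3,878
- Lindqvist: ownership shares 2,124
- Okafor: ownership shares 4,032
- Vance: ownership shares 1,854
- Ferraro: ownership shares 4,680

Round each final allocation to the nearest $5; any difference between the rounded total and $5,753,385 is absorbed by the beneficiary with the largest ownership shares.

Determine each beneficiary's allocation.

Haddad: $96,290 · Petrov: $1,324,130 · Lindqvist: $725,235 · Okafor: $1,376,715 · Vance: $633,045 · Ferraro: $1,597,970

Total ownership shares = 16,850.
Unrounded shares: Haddad 282/16,850 × $5,753,385 = 96,288.11; Petrov 3,878/16,850 × $5,753,385 = 1,324,132.17; Lindqvist 2,124/16,850 × $5,753,385 = 725,233.81; Okafor 4,032/16,850 × $5,753,385 = 1,376,715.03; Vance 1,854/16,850 × $5,753,385 = 633,043.07; Ferraro 4,680/16,850 × $5,753,385 = 1,597,972.81.
After rounding ($5): Haddad $96,290; Petrov $1,324,130; Lindqvist $725,235; Okafor $1,376,715; Vance $633,045; Ferraro $1,597,975. Sum = $5,753,390.
Difference $5,753,385 − $5,753,390 = −$5 applied to largest ownership shares (Ferraro): Ferraro becomes $1,597,970.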